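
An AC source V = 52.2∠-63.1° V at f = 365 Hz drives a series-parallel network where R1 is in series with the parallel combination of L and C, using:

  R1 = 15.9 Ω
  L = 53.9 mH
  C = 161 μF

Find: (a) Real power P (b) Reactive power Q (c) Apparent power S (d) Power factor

Step 1 — Angular frequency: ω = 2π·f = 2π·365 = 2293 rad/s.
Step 2 — Component impedances:
  R1: Z = R = 15.9 Ω
  L: Z = jωL = j·2293·0.0539 = 0 + j123.6 Ω
  C: Z = 1/(jωC) = -j/(ω·C) = 0 - j2.708 Ω
Step 3 — Parallel branch: L || C = 1/(1/L + 1/C) = 0 - j2.769 Ω.
Step 4 — Series with R1: Z_total = R1 + (L || C) = 15.9 - j2.769 Ω = 16.14∠-9.9° Ω.
Step 5 — Source phasor: V = 52.2∠-63.1° V = 23.62 - j46.55 V.
Step 6 — Current: I = V / Z = 1.936 - j2.591 A = 3.234∠-53.2° A.
Step 7 — Complex power: S = V·I* = 166.3 - j28.97 VA.
Step 8 — Real power: P = Re(S) = 166.3 W.
Step 9 — Reactive power: Q = Im(S) = -28.97 VAR.
Step 10 — Apparent power: |S| = 168.8 VA.
Step 11 — Power factor: PF = P/|S| = 0.9852 (leading).

(a) P = 166.3 W  (b) Q = -28.97 VAR  (c) S = 168.8 VA  (d) PF = 0.9852 (leading)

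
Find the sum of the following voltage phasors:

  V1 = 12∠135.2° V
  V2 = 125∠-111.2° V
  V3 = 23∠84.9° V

Step 1 — Convert each phasor to rectangular form:
  V1 = 12·(cos(135.2°) + j·sin(135.2°)) = -8.515 + j8.456 V
  V2 = 125·(cos(-111.2°) + j·sin(-111.2°)) = -45.2 - j116.5 V
  V3 = 23·(cos(84.9°) + j·sin(84.9°)) = 2.045 + j22.91 V
Step 2 — Sum components: V_total = -51.67 - j85.18 V.
Step 3 — Convert to polar: |V_total| = 99.62 V, ∠V_total = -121.2°.

V_total = 99.62∠-121.2° V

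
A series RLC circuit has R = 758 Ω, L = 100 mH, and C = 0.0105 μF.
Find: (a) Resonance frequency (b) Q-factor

Step 1 — Resonance condition Im(Z)=0 gives ω₀ = 1/√(LC).
Step 2 — ω₀ = 1/√(0.1·1.05e-08) = 3.086e+04 rad/s.
Step 3 — f₀ = ω₀/(2π) = 4912 Hz.
Step 4 — Series Q: Q = ω₀L/R = 3.086e+04·0.1/758 = 4.071.

(a) f₀ = 4912 Hz  (b) Q = 4.071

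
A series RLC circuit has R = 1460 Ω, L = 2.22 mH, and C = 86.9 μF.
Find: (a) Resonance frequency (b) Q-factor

Step 1 — Resonance condition Im(Z)=0 gives ω₀ = 1/√(LC).
Step 2 — ω₀ = 1/√(0.00222·8.69e-05) = 2277 rad/s.
Step 3 — f₀ = ω₀/(2π) = 362.4 Hz.
Step 4 — Series Q: Q = ω₀L/R = 2277·0.00222/1460 = 0.003462.

(a) f₀ = 362.4 Hz  (b) Q = 0.003462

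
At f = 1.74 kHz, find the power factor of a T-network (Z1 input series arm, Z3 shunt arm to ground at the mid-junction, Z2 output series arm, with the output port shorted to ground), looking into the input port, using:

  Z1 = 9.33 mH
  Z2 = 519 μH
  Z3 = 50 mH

Step 1 — Angular frequency: ω = 2π·f = 2π·1740 = 1.093e+04 rad/s.
Step 2 — Component impedances:
  Z1: Z = jωL = j·1.093e+04·0.00933 = 0 + j102 Ω
  Z2: Z = jωL = j·1.093e+04·0.000519 = 0 + j5.674 Ω
  Z3: Z = jωL = j·1.093e+04·0.05 = 0 + j546.6 Ω
Step 3 — With the output port shorted to ground, the output series arm Z2 runs from the junction to ground; the shunt arm Z3 also runs from the junction to ground. They appear in parallel: Z3 || Z2 = 0 + j5.616 Ω.
Step 4 — Series with input arm Z1: Z_in = Z1 + (Z3 || Z2) = 0 + j107.6 Ω = 107.6∠90.0° Ω.
Step 5 — Power factor: PF = cos(φ) = Re(Z)/|Z| = 0/107.6 = 0.
Step 6 — Type: Im(Z) = 107.6 ⇒ lagging (phase φ = 90.0°).

PF = 0 (lagging, φ = 90.0°)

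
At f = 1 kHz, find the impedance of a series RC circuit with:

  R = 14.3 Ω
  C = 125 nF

Step 1 — Angular frequency: ω = 2π·f = 2π·1000 = 6283 rad/s.
Step 2 — Component impedances:
  R: Z = R = 14.3 Ω
  C: Z = 1/(jωC) = -j/(ω·C) = 0 - j1273 Ω
Step 3 — Series combination: Z_total = R + C = 14.3 - j1273 Ω = 1273∠-89.4° Ω.

Z = 14.3 - j1273 Ω = 1273∠-89.4° Ω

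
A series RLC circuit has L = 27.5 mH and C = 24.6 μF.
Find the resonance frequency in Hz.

Step 1 — Resonance condition Im(Z)=0 gives ω₀ = 1/√(LC).
Step 2 — ω₀ = 1/√(0.0275·2.46e-05) = 1216 rad/s.
Step 3 — f₀ = ω₀/(2π) = 193.5 Hz.

f₀ = 193.5 Hz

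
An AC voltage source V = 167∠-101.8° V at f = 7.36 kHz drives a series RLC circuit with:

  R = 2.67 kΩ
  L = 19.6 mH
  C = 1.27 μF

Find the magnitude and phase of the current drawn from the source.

Step 1 — Angular frequency: ω = 2π·f = 2π·7360 = 4.624e+04 rad/s.
Step 2 — Component impedances:
  R: Z = R = 2670 Ω
  L: Z = jωL = j·4.624e+04·0.0196 = 0 + j906.4 Ω
  C: Z = 1/(jωC) = -j/(ω·C) = 0 - j17.03 Ω
Step 3 — Series combination: Z_total = R + L + C = 2670 + j889.4 Ω = 2814∠18.4° Ω.
Step 4 — Source phasor: V = 167∠-101.8° V = -34.15 - j163.5 V.
Step 5 — Ohm's law: I = V / Z_total = (-34.15 - j163.5) / (2670 + j889.4) = -0.02987 - j0.05128 A.
Step 6 — Convert to polar: |I| = 0.05934 A, ∠I = -120.2°.

I = 0.05934∠-120.2° A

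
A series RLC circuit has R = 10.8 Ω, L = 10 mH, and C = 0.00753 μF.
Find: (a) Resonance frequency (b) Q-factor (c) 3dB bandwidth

Step 1 — Resonance condition Im(Z)=0 gives ω₀ = 1/√(LC).
Step 2 — ω₀ = 1/√(0.01·7.53e-09) = 1.152e+05 rad/s.
Step 3 — f₀ = ω₀/(2π) = 1.834e+04 Hz.
Step 4 — Series Q: Q = ω₀L/R = 1.152e+05·0.01/10.8 = 106.7.
Step 5 — 3dB bandwidth: Δω = ω₀/Q = 1080 rad/s; BW = Δω/(2π) = 171.9 Hz.

(a) f₀ = 1.834e+04 Hz  (b) Q = 106.7  (c) BW = 171.9 Hz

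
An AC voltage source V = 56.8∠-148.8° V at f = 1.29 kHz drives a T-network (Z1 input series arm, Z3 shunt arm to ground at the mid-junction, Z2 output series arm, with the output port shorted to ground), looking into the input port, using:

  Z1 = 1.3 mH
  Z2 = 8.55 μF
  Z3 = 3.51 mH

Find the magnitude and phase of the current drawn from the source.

Step 1 — Angular frequency: ω = 2π·f = 2π·1290 = 8105 rad/s.
Step 2 — Component impedances:
  Z1: Z = jωL = j·8105·0.0013 = 0 + j10.54 Ω
  Z2: Z = 1/(jωC) = -j/(ω·C) = 0 - j14.43 Ω
  Z3: Z = jωL = j·8105·0.00351 = 0 + j28.45 Ω
Step 3 — With the output port shorted to ground, the output series arm Z2 runs from the junction to ground; the shunt arm Z3 also runs from the junction to ground. They appear in parallel: Z3 || Z2 = 0 - j29.28 Ω.
Step 4 — Series with input arm Z1: Z_in = Z1 + (Z3 || Z2) = 0 - j18.75 Ω = 18.75∠-90.0° Ω.
Step 5 — Source phasor: V = 56.8∠-148.8° V = -48.58 - j29.42 V.
Step 6 — Ohm's law: I = V / Z_total = (-48.58 - j29.42) / (0 - j18.75) = 1.57 - j2.592 A.
Step 7 — Convert to polar: |I| = 3.03 A, ∠I = -58.8°.

I = 3.03∠-58.8° A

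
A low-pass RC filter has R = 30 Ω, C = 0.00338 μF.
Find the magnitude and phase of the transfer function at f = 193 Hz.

Step 1 — Angular frequency: ω = 2π·193 = 1213 rad/s.
Step 2 — Transfer function: H(jω) = 1/(1 + jωRC).
Step 3 — Denominator: 1 + jωRC = 1 + j·1213·30·3.38e-09 = 1 + j0.000123.
Step 4 — H = 1 - j0.000123.
Step 5 — Magnitude: |H| = 1 (-0.0 dB); phase: φ = -0.0°.

|H| = 1 (-0.0 dB), φ = -0.0°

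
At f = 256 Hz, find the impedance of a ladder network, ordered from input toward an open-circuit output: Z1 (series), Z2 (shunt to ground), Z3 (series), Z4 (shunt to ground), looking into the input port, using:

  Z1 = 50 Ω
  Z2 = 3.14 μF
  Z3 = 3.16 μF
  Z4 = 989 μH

Step 1 — Angular frequency: ω = 2π·f = 2π·256 = 1608 rad/s.
Step 2 — Component impedances:
  Z1: Z = R = 50 Ω
  Z2: Z = 1/(jωC) = -j/(ω·C) = 0 - j198 Ω
  Z3: Z = 1/(jωC) = -j/(ω·C) = 0 - j196.7 Ω
  Z4: Z = jωL = j·1608·0.000989 = 0 + j1.591 Ω
Step 3 — Ladder network (open output): work backward from the far end, alternating series and parallel combinations. Z_in = 50 - j98.28 Ω = 110.3∠-63.0° Ω.

Z = 50 - j98.28 Ω = 110.3∠-63.0° Ω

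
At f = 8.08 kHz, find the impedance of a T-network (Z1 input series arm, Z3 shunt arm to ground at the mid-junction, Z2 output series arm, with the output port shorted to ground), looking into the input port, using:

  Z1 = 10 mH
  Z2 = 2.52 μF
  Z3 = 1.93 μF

Step 1 — Angular frequency: ω = 2π·f = 2π·8080 = 5.077e+04 rad/s.
Step 2 — Component impedances:
  Z1: Z = jωL = j·5.077e+04·0.01 = 0 + j507.7 Ω
  Z2: Z = 1/(jωC) = -j/(ω·C) = 0 - j7.816 Ω
  Z3: Z = 1/(jωC) = -j/(ω·C) = 0 - j10.21 Ω
Step 3 — With the output port shorted to ground, the output series arm Z2 runs from the junction to ground; the shunt arm Z3 also runs from the junction to ground. They appear in parallel: Z3 || Z2 = 0 - j4.426 Ω.
Step 4 — Series with input arm Z1: Z_in = Z1 + (Z3 || Z2) = 0 + j503.3 Ω = 503.3∠90.0° Ω.

Z = 0 + j503.3 Ω = 503.3∠90.0° Ω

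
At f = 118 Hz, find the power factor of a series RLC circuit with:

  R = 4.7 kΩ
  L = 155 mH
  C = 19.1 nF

Step 1 — Angular frequency: ω = 2π·f = 2π·118 = 741.4 rad/s.
Step 2 — Component impedances:
  R: Z = R = 4700 Ω
  L: Z = jωL = j·741.4·0.155 = 0 + j114.9 Ω
  C: Z = 1/(jωC) = -j/(ω·C) = 0 - j7.062e+04 Ω
Step 3 — Series combination: Z_total = R + L + C = 4700 - j7.05e+04 Ω = 7.066e+04∠-86.2° Ω.
Step 4 — Power factor: PF = cos(φ) = Re(Z)/|Z| = 4700/7.066e+04 = 0.06652.
Step 5 — Type: Im(Z) = -7.05e+04 ⇒ leading (phase φ = -86.2°).

PF = 0.06652 (leading, φ = -86.2°)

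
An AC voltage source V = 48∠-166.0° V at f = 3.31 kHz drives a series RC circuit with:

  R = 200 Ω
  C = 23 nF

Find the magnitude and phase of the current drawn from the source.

Step 1 — Angular frequency: ω = 2π·f = 2π·3310 = 2.08e+04 rad/s.
Step 2 — Component impedances:
  R: Z = R = 200 Ω
  C: Z = 1/(jωC) = -j/(ω·C) = 0 - j2091 Ω
Step 3 — Series combination: Z_total = R + C = 200 - j2091 Ω = 2100∠-84.5° Ω.
Step 4 — Source phasor: V = 48∠-166.0° V = -46.57 - j11.61 V.
Step 5 — Ohm's law: I = V / Z_total = (-46.57 - j11.61) / (200 - j2091) = 0.003392 - j0.0226 A.
Step 6 — Convert to polar: |I| = 0.02286 A, ∠I = -81.5°.

I = 0.02286∠-81.5° A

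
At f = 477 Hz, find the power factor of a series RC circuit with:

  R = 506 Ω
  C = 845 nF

Step 1 — Angular frequency: ω = 2π·f = 2π·477 = 2997 rad/s.
Step 2 — Component impedances:
  R: Z = R = 506 Ω
  C: Z = 1/(jωC) = -j/(ω·C) = 0 - j394.9 Ω
Step 3 — Series combination: Z_total = R + C = 506 - j394.9 Ω = 641.8∠-38.0° Ω.
Step 4 — Power factor: PF = cos(φ) = Re(Z)/|Z| = 506/641.8 = 0.7884.
Step 5 — Type: Im(Z) = -394.9 ⇒ leading (phase φ = -38.0°).

PF = 0.7884 (leading, φ = -38.0°)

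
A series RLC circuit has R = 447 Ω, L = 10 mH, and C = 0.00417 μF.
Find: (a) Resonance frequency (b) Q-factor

Step 1 — Resonance condition Im(Z)=0 gives ω₀ = 1/√(LC).
Step 2 — ω₀ = 1/√(0.01·4.17e-09) = 1.549e+05 rad/s.
Step 3 — f₀ = ω₀/(2π) = 2.465e+04 Hz.
Step 4 — Series Q: Q = ω₀L/R = 1.549e+05·0.01/447 = 3.464.

(a) f₀ = 2.465e+04 Hz  (b) Q = 3.464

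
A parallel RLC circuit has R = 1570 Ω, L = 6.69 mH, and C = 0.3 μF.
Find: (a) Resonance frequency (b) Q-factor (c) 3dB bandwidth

Step 1 — Resonance: ω₀ = 1/√(LC) = 1/√(0.00669·3e-07) = 2.232e+04 rad/s.
Step 2 — f₀ = ω₀/(2π) = 3553 Hz.
Step 3 — Parallel Q: Q = R/(ω₀L) = 1570/(2.232e+04·0.00669) = 10.51.
Step 4 — Bandwidth: Δω = ω₀/Q = 2123 rad/s; BW = Δω/(2π) = 337.9 Hz.

(a) f₀ = 3553 Hz  (b) Q = 10.51  (c) BW = 337.9 Hz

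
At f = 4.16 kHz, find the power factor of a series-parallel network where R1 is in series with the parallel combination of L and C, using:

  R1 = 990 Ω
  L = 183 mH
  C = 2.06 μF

Step 1 — Angular frequency: ω = 2π·f = 2π·4160 = 2.614e+04 rad/s.
Step 2 — Component impedances:
  R1: Z = R = 990 Ω
  L: Z = jωL = j·2.614e+04·0.183 = 0 + j4783 Ω
  C: Z = 1/(jωC) = -j/(ω·C) = 0 - j18.57 Ω
Step 3 — Parallel branch: L || C = 1/(1/L + 1/C) = 0 - j18.64 Ω.
Step 4 — Series with R1: Z_total = R1 + (L || C) = 990 - j18.64 Ω = 990.2∠-1.1° Ω.
Step 5 — Power factor: PF = cos(φ) = Re(Z)/|Z| = 990/990.2 = 0.9998.
Step 6 — Type: Im(Z) = -18.64 ⇒ leading (phase φ = -1.1°).

PF = 0.9998 (leading, φ = -1.1°)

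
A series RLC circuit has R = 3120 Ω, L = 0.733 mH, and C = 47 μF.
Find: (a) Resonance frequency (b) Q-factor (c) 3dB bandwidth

Step 1 — Resonance: ω₀ = 1/√(LC) = 1/√(0.000733·4.7e-05) = 5388 rad/s.
Step 2 — f₀ = ω₀/(2π) = 857.5 Hz.
Step 3 — Series Q: Q = ω₀L/R = 5388·0.000733/3120 = 0.001266.
Step 4 — Bandwidth: Δω = ω₀/Q = 4.256e+06 rad/s; BW = Δω/(2π) = 6.774e+05 Hz.

(a) f₀ = 857.5 Hz  (b) Q = 0.001266  (c) BW = 6.774e+05 Hz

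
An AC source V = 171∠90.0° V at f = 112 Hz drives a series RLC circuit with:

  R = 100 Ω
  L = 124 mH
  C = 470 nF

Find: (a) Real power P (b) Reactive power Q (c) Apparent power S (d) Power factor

Step 1 — Angular frequency: ω = 2π·f = 2π·112 = 703.7 rad/s.
Step 2 — Component impedances:
  R: Z = R = 100 Ω
  L: Z = jωL = j·703.7·0.124 = 0 + j87.26 Ω
  C: Z = 1/(jωC) = -j/(ω·C) = 0 - j3023 Ω
Step 3 — Series combination: Z_total = R + L + C = 100 - j2936 Ω = 2938∠-88.0° Ω.
Step 4 — Source phasor: V = 171∠90.0° V = 0 + j171 V.
Step 5 — Current: I = V / Z = -0.05817 + j0.001981 A = 0.0582∠178.0° A.
Step 6 — Complex power: S = V·I* = 0.3388 - j9.947 VA.
Step 7 — Real power: P = Re(S) = 0.3388 W.
Step 8 — Reactive power: Q = Im(S) = -9.947 VAR.
Step 9 — Apparent power: |S| = 9.953 VA.
Step 10 — Power factor: PF = P/|S| = 0.03404 (leading).

(a) P = 0.3388 W  (b) Q = -9.947 VAR  (c) S = 9.953 VA  (d) PF = 0.03404 (leading)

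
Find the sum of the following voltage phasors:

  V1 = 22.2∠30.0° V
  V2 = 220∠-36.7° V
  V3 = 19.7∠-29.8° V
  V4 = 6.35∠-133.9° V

Step 1 — Convert each phasor to rectangular form:
  V1 = 22.2·(cos(30.0°) + j·sin(30.0°)) = 19.23 + j11.1 V
  V2 = 220·(cos(-36.7°) + j·sin(-36.7°)) = 176.4 - j131.5 V
  V3 = 19.7·(cos(-29.8°) + j·sin(-29.8°)) = 17.09 - j9.79 V
  V4 = 6.35·(cos(-133.9°) + j·sin(-133.9°)) = -4.403 - j4.575 V
Step 2 — Sum components: V_total = 208.3 - j134.7 V.
Step 3 — Convert to polar: |V_total| = 248.1 V, ∠V_total = -32.9°.

V_total = 248.1∠-32.9° V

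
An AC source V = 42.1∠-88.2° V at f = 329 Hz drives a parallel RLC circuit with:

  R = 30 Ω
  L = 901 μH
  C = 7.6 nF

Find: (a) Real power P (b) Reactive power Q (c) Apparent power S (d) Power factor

Step 1 — Angular frequency: ω = 2π·f = 2π·329 = 2067 rad/s.
Step 2 — Component impedances:
  R: Z = R = 30 Ω
  L: Z = jωL = j·2067·0.000901 = 0 + j1.863 Ω
  C: Z = 1/(jωC) = -j/(ω·C) = 0 - j6.365e+04 Ω
Step 3 — Parallel combination: 1/Z_total = 1/R + 1/L + 1/C; Z_total = 0.1152 + j1.855 Ω = 1.859∠86.4° Ω.
Step 4 — Source phasor: V = 42.1∠-88.2° V = 1.322 - j42.08 V.
Step 5 — Current: I = V / Z = -22.55 - j2.113 A = 22.65∠-174.6° A.
Step 6 — Complex power: S = V·I* = 59.08 + j951.6 VA.
Step 7 — Real power: P = Re(S) = 59.08 W.
Step 8 — Reactive power: Q = Im(S) = 951.6 VAR.
Step 9 — Apparent power: |S| = 953.4 VA.
Step 10 — Power factor: PF = P/|S| = 0.06197 (lagging).

(a) P = 59.08 W  (b) Q = 951.6 VAR  (c) S = 953.4 VA  (d) PF = 0.06197 (lagging)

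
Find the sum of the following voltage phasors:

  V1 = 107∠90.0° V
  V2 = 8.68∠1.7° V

Step 1 — Convert each phasor to rectangular form:
  V1 = 107·(cos(90.0°) + j·sin(90.0°)) = 0 + j107 V
  V2 = 8.68·(cos(1.7°) + j·sin(1.7°)) = 8.676 + j0.2575 V
Step 2 — Sum components: V_total = 8.676 + j107.3 V.
Step 3 — Convert to polar: |V_total| = 107.6 V, ∠V_total = 85.4°.

V_total = 107.6∠85.4° V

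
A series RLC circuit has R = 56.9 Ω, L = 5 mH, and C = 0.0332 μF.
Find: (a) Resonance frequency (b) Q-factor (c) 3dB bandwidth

Step 1 — Resonance condition Im(Z)=0 gives ω₀ = 1/√(LC).
Step 2 — ω₀ = 1/√(0.005·3.32e-08) = 7.762e+04 rad/s.
Step 3 — f₀ = ω₀/(2π) = 1.235e+04 Hz.
Step 4 — Series Q: Q = ω₀L/R = 7.762e+04·0.005/56.9 = 6.82.
Step 5 — 3dB bandwidth: Δω = ω₀/Q = 1.138e+04 rad/s; BW = Δω/(2π) = 1811 Hz.

(a) f₀ = 1.235e+04 Hz  (b) Q = 6.82  (c) BW = 1811 Hz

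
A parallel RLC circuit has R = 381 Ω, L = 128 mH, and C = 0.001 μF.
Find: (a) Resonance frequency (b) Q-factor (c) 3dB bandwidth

Step 1 — Resonance: ω₀ = 1/√(LC) = 1/√(0.128·1e-09) = 8.839e+04 rad/s.
Step 2 — f₀ = ω₀/(2π) = 1.407e+04 Hz.
Step 3 — Parallel Q: Q = R/(ω₀L) = 381/(8.839e+04·0.128) = 0.03368.
Step 4 — Bandwidth: Δω = ω₀/Q = 2.625e+06 rad/s; BW = Δω/(2π) = 4.177e+05 Hz.

(a) f₀ = 1.407e+04 Hz  (b) Q = 0.03368  (c) BW = 4.177e+05 Hz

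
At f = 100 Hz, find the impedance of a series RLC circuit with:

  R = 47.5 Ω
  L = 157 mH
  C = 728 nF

Step 1 — Angular frequency: ω = 2π·f = 2π·100 = 628.3 rad/s.
Step 2 — Component impedances:
  R: Z = R = 47.5 Ω
  L: Z = jωL = j·628.3·0.157 = 0 + j98.65 Ω
  C: Z = 1/(jωC) = -j/(ω·C) = 0 - j2186 Ω
Step 3 — Series combination: Z_total = R + L + C = 47.5 - j2088 Ω = 2088∠-88.7° Ω.

Z = 47.5 - j2088 Ω = 2088∠-88.7° Ω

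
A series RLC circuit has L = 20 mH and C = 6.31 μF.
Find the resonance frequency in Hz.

Step 1 — Resonance condition Im(Z)=0 gives ω₀ = 1/√(LC).
Step 2 — ω₀ = 1/√(0.02·6.31e-06) = 2815 rad/s.
Step 3 — f₀ = ω₀/(2π) = 448 Hz.

f₀ = 448 Hz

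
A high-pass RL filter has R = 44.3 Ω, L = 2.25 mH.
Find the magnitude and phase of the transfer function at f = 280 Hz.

Step 1 — Angular frequency: ω = 2π·280 = 1759 rad/s.
Step 2 — Transfer function: H(jω) = jωL/(R + jωL).
Step 3 — Numerator jωL = j·3.958; denominator R + jωL = 44.3 + j3.958.
Step 4 — H = 0.007921 + j0.08865.
Step 5 — Magnitude: |H| = 0.089 (-21.0 dB); phase: φ = 84.9°.

|H| = 0.089 (-21.0 dB), φ = 84.9°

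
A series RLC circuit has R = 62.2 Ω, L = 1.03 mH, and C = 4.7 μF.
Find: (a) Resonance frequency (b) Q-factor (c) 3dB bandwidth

Step 1 — Resonance: ω₀ = 1/√(LC) = 1/√(0.00103·4.7e-06) = 1.437e+04 rad/s.
Step 2 — f₀ = ω₀/(2π) = 2287 Hz.
Step 3 — Series Q: Q = ω₀L/R = 1.437e+04·0.00103/62.2 = 0.238.
Step 4 — Bandwidth: Δω = ω₀/Q = 6.039e+04 rad/s; BW = Δω/(2π) = 9611 Hz.

(a) f₀ = 2287 Hz  (b) Q = 0.238  (c) BW = 9611 Hz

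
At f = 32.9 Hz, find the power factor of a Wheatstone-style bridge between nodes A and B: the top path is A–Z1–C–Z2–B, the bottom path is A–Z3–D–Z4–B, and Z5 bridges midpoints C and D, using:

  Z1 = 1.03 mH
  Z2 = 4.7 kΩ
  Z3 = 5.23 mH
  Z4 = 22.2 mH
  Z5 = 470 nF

Step 1 — Angular frequency: ω = 2π·f = 2π·32.9 = 206.7 rad/s.
Step 2 — Component impedances:
  Z1: Z = jωL = j·206.7·0.00103 = 0 + j0.2129 Ω
  Z2: Z = R = 4700 Ω
  Z3: Z = jωL = j·206.7·0.00523 = 0 + j1.081 Ω
  Z4: Z = jωL = j·206.7·0.0222 = 0 + j4.589 Ω
  Z5: Z = 1/(jωC) = -j/(ω·C) = 0 - j1.029e+04 Ω
Step 3 — Bridge requires nodal analysis (the Z5 bridge couples midpoints C and D, so the two paths cannot be reduced to a simple series/parallel combination). Setting node B to ground and injecting 1 A at node A, the 3-node admittance system at A, C, D solves to V_A = Z_AB = 0.006841 + j5.67 Ω = 5.67∠89.9° Ω.
Step 4 — Power factor: PF = cos(φ) = Re(Z)/|Z| = 0.0068411/5.6704 = 0.001206.
Step 5 — Type: Im(Z) = 5.67 ⇒ lagging (phase φ = 89.9°).

PF = 0.001206 (lagging, φ = 89.9°)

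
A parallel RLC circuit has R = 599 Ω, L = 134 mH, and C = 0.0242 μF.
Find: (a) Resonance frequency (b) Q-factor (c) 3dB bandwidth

Step 1 — Resonance: ω₀ = 1/√(LC) = 1/√(0.134·2.42e-08) = 1.756e+04 rad/s.
Step 2 — f₀ = ω₀/(2π) = 2795 Hz.
Step 3 — Parallel Q: Q = R/(ω₀L) = 599/(1.756e+04·0.134) = 0.2546.
Step 4 — Bandwidth: Δω = ω₀/Q = 6.899e+04 rad/s; BW = Δω/(2π) = 1.098e+04 Hz.

(a) f₀ = 2795 Hz  (b) Q = 0.2546  (c) BW = 1.098e+04 Hz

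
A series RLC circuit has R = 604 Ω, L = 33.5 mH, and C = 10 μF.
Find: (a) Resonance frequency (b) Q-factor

Step 1 — Resonance condition Im(Z)=0 gives ω₀ = 1/√(LC).
Step 2 — ω₀ = 1/√(0.0335·1e-05) = 1728 rad/s.
Step 3 — f₀ = ω₀/(2π) = 275 Hz.
Step 4 — Series Q: Q = ω₀L/R = 1728·0.0335/604 = 0.09583.

(a) f₀ = 275 Hz  (b) Q = 0.09583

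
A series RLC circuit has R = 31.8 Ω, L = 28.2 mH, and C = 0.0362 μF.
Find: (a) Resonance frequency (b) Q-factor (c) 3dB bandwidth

Step 1 — Resonance: ω₀ = 1/√(LC) = 1/√(0.0282·3.62e-08) = 3.13e+04 rad/s.
Step 2 — f₀ = ω₀/(2π) = 4981 Hz.
Step 3 — Series Q: Q = ω₀L/R = 3.13e+04·0.0282/31.8 = 27.76.
Step 4 — Bandwidth: Δω = ω₀/Q = 1128 rad/s; BW = Δω/(2π) = 179.5 Hz.

(a) f₀ = 4981 Hz  (b) Q = 27.76  (c) BW = 179.5 Hz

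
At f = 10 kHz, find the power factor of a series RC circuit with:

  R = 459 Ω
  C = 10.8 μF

Step 1 — Angular frequency: ω = 2π·f = 2π·1e+04 = 6.283e+04 rad/s.
Step 2 — Component impedances:
  R: Z = R = 459 Ω
  C: Z = 1/(jωC) = -j/(ω·C) = 0 - j1.474 Ω
Step 3 — Series combination: Z_total = R + C = 459 - j1.474 Ω = 459∠-0.2° Ω.
Step 4 — Power factor: PF = cos(φ) = Re(Z)/|Z| = 459/459 = 1.
Step 5 — Type: Im(Z) = -1.474 ⇒ leading (phase φ = -0.2°).

PF = 1 (leading, φ = -0.2°)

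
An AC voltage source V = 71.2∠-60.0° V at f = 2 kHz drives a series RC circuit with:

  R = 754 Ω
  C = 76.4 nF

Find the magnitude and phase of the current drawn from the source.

Step 1 — Angular frequency: ω = 2π·f = 2π·2000 = 1.257e+04 rad/s.
Step 2 — Component impedances:
  R: Z = R = 754 Ω
  C: Z = 1/(jωC) = -j/(ω·C) = 0 - j1042 Ω
Step 3 — Series combination: Z_total = R + C = 754 - j1042 Ω = 1286∠-54.1° Ω.
Step 4 — Source phasor: V = 71.2∠-60.0° V = 35.6 - j61.66 V.
Step 5 — Ohm's law: I = V / Z_total = (35.6 - j61.66) / (754 - j1042) = 0.05508 - j0.005692 A.
Step 6 — Convert to polar: |I| = 0.05537 A, ∠I = -5.9°.

I = 0.05537∠-5.9° A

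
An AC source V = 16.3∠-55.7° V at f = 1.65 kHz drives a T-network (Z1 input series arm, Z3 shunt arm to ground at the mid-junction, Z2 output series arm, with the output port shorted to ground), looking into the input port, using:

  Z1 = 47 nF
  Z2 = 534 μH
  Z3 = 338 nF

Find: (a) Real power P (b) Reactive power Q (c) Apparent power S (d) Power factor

Step 1 — Angular frequency: ω = 2π·f = 2π·1650 = 1.037e+04 rad/s.
Step 2 — Component impedances:
  Z1: Z = 1/(jωC) = -j/(ω·C) = 0 - j2052 Ω
  Z2: Z = jωL = j·1.037e+04·0.000534 = 0 + j5.536 Ω
  Z3: Z = 1/(jωC) = -j/(ω·C) = 0 - j285.4 Ω
Step 3 — With the output port shorted to ground, the output series arm Z2 runs from the junction to ground; the shunt arm Z3 also runs from the junction to ground. They appear in parallel: Z3 || Z2 = 0 + j5.646 Ω.
Step 4 — Series with input arm Z1: Z_in = Z1 + (Z3 || Z2) = 0 - j2047 Ω = 2047∠-90.0° Ω.
Step 5 — Source phasor: V = 16.3∠-55.7° V = 9.185 - j13.47 V.
Step 6 — Current: I = V / Z = 0.006579 + j0.004488 A = 0.007964∠34.3° A.
Step 7 — Complex power: S = V·I* = 0 - j0.1298 VA.
Step 8 — Real power: P = Re(S) = 0 W.
Step 9 — Reactive power: Q = Im(S) = -0.1298 VAR.
Step 10 — Apparent power: |S| = 0.1298 VA.
Step 11 — Power factor: PF = P/|S| = 0 (leading).

(a) P = 0 W  (b) Q = -0.1298 VAR  (c) S = 0.1298 VA  (d) PF = 0 (leading)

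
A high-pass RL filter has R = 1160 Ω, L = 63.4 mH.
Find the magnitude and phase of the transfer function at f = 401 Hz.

Step 1 — Angular frequency: ω = 2π·401 = 2520 rad/s.
Step 2 — Transfer function: H(jω) = jωL/(R + jωL).
Step 3 — Numerator jωL = j·159.7; denominator R + jωL = 1160 + j159.7.
Step 4 — H = 0.01861 + j0.1351.
Step 5 — Magnitude: |H| = 0.1364 (-17.3 dB); phase: φ = 82.2°.

|H| = 0.1364 (-17.3 dB), φ = 82.2°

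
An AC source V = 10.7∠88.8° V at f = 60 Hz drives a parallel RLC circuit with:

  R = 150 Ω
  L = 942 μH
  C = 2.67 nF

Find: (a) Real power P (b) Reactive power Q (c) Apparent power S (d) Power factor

Step 1 — Angular frequency: ω = 2π·f = 2π·60 = 377 rad/s.
Step 2 — Component impedances:
  R: Z = R = 150 Ω
  L: Z = jωL = j·377·0.000942 = 0 + j0.3551 Ω
  C: Z = 1/(jωC) = -j/(ω·C) = 0 - j9.935e+05 Ω
Step 3 — Parallel combination: 1/Z_total = 1/R + 1/L + 1/C; Z_total = 0.0008408 + j0.3551 Ω = 0.3551∠89.9° Ω.
Step 4 — Source phasor: V = 10.7∠88.8° V = 0.2241 + j10.7 V.
Step 5 — Current: I = V / Z = 30.13 - j0.5597 A = 30.13∠-1.1° A.
Step 6 — Complex power: S = V·I* = 0.7633 + j322.4 VA.
Step 7 — Real power: P = Re(S) = 0.7633 W.
Step 8 — Reactive power: Q = Im(S) = 322.4 VAR.
Step 9 — Apparent power: |S| = 322.4 VA.
Step 10 — Power factor: PF = P/|S| = 0.002367 (lagging).

(a) P = 0.7633 W  (b) Q = 322.4 VAR  (c) S = 322.4 VA  (d) PF = 0.002367 (lagging)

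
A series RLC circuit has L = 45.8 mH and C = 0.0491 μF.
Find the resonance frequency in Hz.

Step 1 — Resonance condition Im(Z)=0 gives ω₀ = 1/√(LC).
Step 2 — ω₀ = 1/√(0.0458·4.91e-08) = 2.109e+04 rad/s.
Step 3 — f₀ = ω₀/(2π) = 3356 Hz.

f₀ = 3356 Hz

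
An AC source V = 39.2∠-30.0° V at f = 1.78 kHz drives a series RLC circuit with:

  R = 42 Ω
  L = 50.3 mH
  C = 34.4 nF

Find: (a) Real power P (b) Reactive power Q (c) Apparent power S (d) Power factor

Step 1 — Angular frequency: ω = 2π·f = 2π·1780 = 1.118e+04 rad/s.
Step 2 — Component impedances:
  R: Z = R = 42 Ω
  L: Z = jωL = j·1.118e+04·0.0503 = 0 + j562.6 Ω
  C: Z = 1/(jωC) = -j/(ω·C) = 0 - j2599 Ω
Step 3 — Series combination: Z_total = R + L + C = 42 - j2037 Ω = 2037∠-88.8° Ω.
Step 4 — Source phasor: V = 39.2∠-30.0° V = 33.95 - j19.6 V.
Step 5 — Current: I = V / Z = 0.009963 + j0.01646 A = 0.01924∠58.8° A.
Step 6 — Complex power: S = V·I* = 0.01555 - j0.7542 VA.
Step 7 — Real power: P = Re(S) = 0.01555 W.
Step 8 — Reactive power: Q = Im(S) = -0.7542 VAR.
Step 9 — Apparent power: |S| = 0.7543 VA.
Step 10 — Power factor: PF = P/|S| = 0.02062 (leading).

(a) P = 0.01555 W  (b) Q = -0.7542 VAR  (c) S = 0.7543 VA  (d) PF = 0.02062 (leading)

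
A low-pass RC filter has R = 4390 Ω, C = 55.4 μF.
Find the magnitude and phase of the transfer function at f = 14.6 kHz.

Step 1 — Angular frequency: ω = 2π·1.46e+04 = 9.173e+04 rad/s.
Step 2 — Transfer function: H(jω) = 1/(1 + jωRC).
Step 3 — Denominator: 1 + jωRC = 1 + j·9.173e+04·4390·5.54e-05 = 1 + j2.231e+04.
Step 4 — H = 2.009e-09 - j4.482e-05.
Step 5 — Magnitude: |H| = 4.482e-05 (-87.0 dB); phase: φ = -90.0°.

|H| = 4.482e-05 (-87.0 dB), φ = -90.0°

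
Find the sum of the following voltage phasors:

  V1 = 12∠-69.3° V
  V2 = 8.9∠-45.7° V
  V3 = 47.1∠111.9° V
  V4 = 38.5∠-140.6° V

Step 1 — Convert each phasor to rectangular form:
  V1 = 12·(cos(-69.3°) + j·sin(-69.3°)) = 4.242 - j11.23 V
  V2 = 8.9·(cos(-45.7°) + j·sin(-45.7°)) = 6.216 - j6.37 V
  V3 = 47.1·(cos(111.9°) + j·sin(111.9°)) = -17.57 + j43.7 V
  V4 = 38.5·(cos(-140.6°) + j·sin(-140.6°)) = -29.75 - j24.44 V
Step 2 — Sum components: V_total = -36.86 + j1.669 V.
Step 3 — Convert to polar: |V_total| = 36.9 V, ∠V_total = 177.4°.

V_total = 36.9∠177.4° V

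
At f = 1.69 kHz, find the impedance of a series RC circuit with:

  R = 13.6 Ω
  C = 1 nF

Step 1 — Angular frequency: ω = 2π·f = 2π·1690 = 1.062e+04 rad/s.
Step 2 — Component impedances:
  R: Z = R = 13.6 Ω
  C: Z = 1/(jωC) = -j/(ω·C) = 0 - j9.417e+04 Ω
Step 3 — Series combination: Z_total = R + C = 13.6 - j9.417e+04 Ω = 9.417e+04∠-90.0° Ω.

Z = 13.6 - j9.417e+04 Ω = 9.417e+04∠-90.0° Ω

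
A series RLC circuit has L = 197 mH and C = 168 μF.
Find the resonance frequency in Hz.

Step 1 — Resonance condition Im(Z)=0 gives ω₀ = 1/√(LC).
Step 2 — ω₀ = 1/√(0.197·0.000168) = 173.8 rad/s.
Step 3 — f₀ = ω₀/(2π) = 27.67 Hz.

f₀ = 27.67 Hz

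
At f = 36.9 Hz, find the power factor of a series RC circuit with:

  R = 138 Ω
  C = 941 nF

Step 1 — Angular frequency: ω = 2π·f = 2π·36.9 = 231.8 rad/s.
Step 2 — Component impedances:
  R: Z = R = 138 Ω
  C: Z = 1/(jωC) = -j/(ω·C) = 0 - j4584 Ω
Step 3 — Series combination: Z_total = R + C = 138 - j4584 Ω = 4586∠-88.3° Ω.
Step 4 — Power factor: PF = cos(φ) = Re(Z)/|Z| = 138/4586 = 0.03009.
Step 5 — Type: Im(Z) = -4584 ⇒ leading (phase φ = -88.3°).

PF = 0.03009 (leading, φ = -88.3°)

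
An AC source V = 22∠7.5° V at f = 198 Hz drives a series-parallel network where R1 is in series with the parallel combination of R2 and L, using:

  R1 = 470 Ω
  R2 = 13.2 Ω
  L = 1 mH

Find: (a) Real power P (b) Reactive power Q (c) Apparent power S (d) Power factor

Step 1 — Angular frequency: ω = 2π·f = 2π·198 = 1244 rad/s.
Step 2 — Component impedances:
  R1: Z = R = 470 Ω
  R2: Z = R = 13.2 Ω
  L: Z = jωL = j·1244·0.001 = 0 + j1.244 Ω
Step 3 — Parallel branch: R2 || L = 1/(1/R2 + 1/L) = 0.1162 + j1.233 Ω.
Step 4 — Series with R1: Z_total = R1 + (R2 || L) = 470.1 + j1.233 Ω = 470.1∠0.2° Ω.
Step 5 — Source phasor: V = 22∠7.5° V = 21.81 + j2.872 V.
Step 6 — Current: I = V / Z = 0.04641 + j0.005986 A = 0.0468∠7.3° A.
Step 7 — Complex power: S = V·I* = 1.03 + j0.0027 VA.
Step 8 — Real power: P = Re(S) = 1.03 W.
Step 9 — Reactive power: Q = Im(S) = 0.0027 VAR.
Step 10 — Apparent power: |S| = 1.03 VA.
Step 11 — Power factor: PF = P/|S| = 1 (lagging).

(a) P = 1.03 W  (b) Q = 0.0027 VAR  (c) S = 1.03 VA  (d) PF = 1 (lagging)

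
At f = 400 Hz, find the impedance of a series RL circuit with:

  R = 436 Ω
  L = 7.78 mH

Step 1 — Angular frequency: ω = 2π·f = 2π·400 = 2513 rad/s.
Step 2 — Component impedances:
  R: Z = R = 436 Ω
  L: Z = jωL = j·2513·0.00778 = 0 + j19.55 Ω
Step 3 — Series combination: Z_total = R + L = 436 + j19.55 Ω = 436.4∠2.6° Ω.

Z = 436 + j19.55 Ω = 436.4∠2.6° Ω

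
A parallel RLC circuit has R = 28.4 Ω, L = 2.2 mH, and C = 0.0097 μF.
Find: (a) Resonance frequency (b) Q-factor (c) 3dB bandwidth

Step 1 — Resonance: ω₀ = 1/√(LC) = 1/√(0.0022·9.7e-09) = 2.165e+05 rad/s.
Step 2 — f₀ = ω₀/(2π) = 3.445e+04 Hz.
Step 3 — Parallel Q: Q = R/(ω₀L) = 28.4/(2.165e+05·0.0022) = 0.05963.
Step 4 — Bandwidth: Δω = ω₀/Q = 3.63e+06 rad/s; BW = Δω/(2π) = 5.777e+05 Hz.

(a) f₀ = 3.445e+04 Hz  (b) Q = 0.05963  (c) BW = 5.777e+05 Hz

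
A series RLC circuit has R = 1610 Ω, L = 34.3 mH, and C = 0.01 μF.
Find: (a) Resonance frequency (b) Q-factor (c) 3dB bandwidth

Step 1 — Resonance condition Im(Z)=0 gives ω₀ = 1/√(LC).
Step 2 — ω₀ = 1/√(0.0343·1e-08) = 5.399e+04 rad/s.
Step 3 — f₀ = ω₀/(2π) = 8594 Hz.
Step 4 — Series Q: Q = ω₀L/R = 5.399e+04·0.0343/1610 = 1.15.
Step 5 — 3dB bandwidth: Δω = ω₀/Q = 4.694e+04 rad/s; BW = Δω/(2π) = 7471 Hz.

(a) f₀ = 8594 Hz  (b) Q = 1.15  (c) BW = 7471 Hz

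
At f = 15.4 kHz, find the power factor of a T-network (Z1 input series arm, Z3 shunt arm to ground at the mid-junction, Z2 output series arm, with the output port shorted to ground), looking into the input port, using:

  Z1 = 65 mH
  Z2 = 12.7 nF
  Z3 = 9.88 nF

Step 1 — Angular frequency: ω = 2π·f = 2π·1.54e+04 = 9.676e+04 rad/s.
Step 2 — Component impedances:
  Z1: Z = jωL = j·9.676e+04·0.065 = 0 + j6289 Ω
  Z2: Z = 1/(jωC) = -j/(ω·C) = 0 - j813.8 Ω
  Z3: Z = 1/(jωC) = -j/(ω·C) = 0 - j1046 Ω
Step 3 — With the output port shorted to ground, the output series arm Z2 runs from the junction to ground; the shunt arm Z3 also runs from the junction to ground. They appear in parallel: Z3 || Z2 = 0 - j457.7 Ω.
Step 4 — Series with input arm Z1: Z_in = Z1 + (Z3 || Z2) = 0 + j5832 Ω = 5832∠90.0° Ω.
Step 5 — Power factor: PF = cos(φ) = Re(Z)/|Z| = 0/5832 = 0.
Step 6 — Type: Im(Z) = 5832 ⇒ lagging (phase φ = 90.0°).

PF = 0 (lagging, φ = 90.0°)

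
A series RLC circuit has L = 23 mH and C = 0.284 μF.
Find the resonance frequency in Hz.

Step 1 — Resonance condition Im(Z)=0 gives ω₀ = 1/√(LC).
Step 2 — ω₀ = 1/√(0.023·2.84e-07) = 1.237e+04 rad/s.
Step 3 — f₀ = ω₀/(2π) = 1969 Hz.

f₀ = 1969 Hz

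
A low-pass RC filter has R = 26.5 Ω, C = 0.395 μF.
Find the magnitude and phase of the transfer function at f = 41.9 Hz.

Step 1 — Angular frequency: ω = 2π·41.9 = 263.3 rad/s.
Step 2 — Transfer function: H(jω) = 1/(1 + jωRC).
Step 3 — Denominator: 1 + jωRC = 1 + j·263.3·26.5·3.95e-07 = 1 + j0.002756.
Step 4 — H = 1 - j0.002756.
Step 5 — Magnitude: |H| = 1 (-0.0 dB); phase: φ = -0.2°.

|H| = 1 (-0.0 dB), φ = -0.2°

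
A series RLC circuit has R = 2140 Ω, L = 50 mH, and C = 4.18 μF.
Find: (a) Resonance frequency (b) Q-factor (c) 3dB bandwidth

Step 1 — Resonance: ω₀ = 1/√(LC) = 1/√(0.05·4.18e-06) = 2187 rad/s.
Step 2 — f₀ = ω₀/(2π) = 348.1 Hz.
Step 3 — Series Q: Q = ω₀L/R = 2187·0.05/2140 = 0.05111.
Step 4 — Bandwidth: Δω = ω₀/Q = 4.28e+04 rad/s; BW = Δω/(2π) = 6812 Hz.

(a) f₀ = 348.1 Hz  (b) Q = 0.05111  (c) BW = 6812 Hz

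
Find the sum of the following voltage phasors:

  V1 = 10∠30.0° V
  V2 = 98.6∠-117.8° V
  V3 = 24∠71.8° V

Step 1 — Convert each phasor to rectangular form:
  V1 = 10·(cos(30.0°) + j·sin(30.0°)) = 8.66 + j5 V
  V2 = 98.6·(cos(-117.8°) + j·sin(-117.8°)) = -45.99 - j87.22 V
  V3 = 24·(cos(71.8°) + j·sin(71.8°)) = 7.496 + j22.8 V
Step 2 — Sum components: V_total = -29.83 - j59.42 V.
Step 3 — Convert to polar: |V_total| = 66.49 V, ∠V_total = -116.7°.

V_total = 66.49∠-116.7° V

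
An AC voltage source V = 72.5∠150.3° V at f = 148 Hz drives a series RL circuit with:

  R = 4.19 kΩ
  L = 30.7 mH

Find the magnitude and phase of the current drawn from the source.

Step 1 — Angular frequency: ω = 2π·f = 2π·148 = 929.9 rad/s.
Step 2 — Component impedances:
  R: Z = R = 4190 Ω
  L: Z = jωL = j·929.9·0.0307 = 0 + j28.55 Ω
Step 3 — Series combination: Z_total = R + L = 4190 + j28.55 Ω = 4190∠0.4° Ω.
Step 4 — Source phasor: V = 72.5∠150.3° V = -62.98 + j35.92 V.
Step 5 — Ohm's law: I = V / Z_total = (-62.98 + j35.92) / (4190 + j28.55) = -0.01497 + j0.008675 A.
Step 6 — Convert to polar: |I| = 0.0173 A, ∠I = 149.9°.

I = 0.0173∠149.9° A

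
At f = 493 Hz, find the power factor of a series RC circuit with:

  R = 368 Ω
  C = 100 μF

Step 1 — Angular frequency: ω = 2π·f = 2π·493 = 3098 rad/s.
Step 2 — Component impedances:
  R: Z = R = 368 Ω
  C: Z = 1/(jωC) = -j/(ω·C) = 0 - j3.228 Ω
Step 3 — Series combination: Z_total = R + C = 368 - j3.228 Ω = 368∠-0.5° Ω.
Step 4 — Power factor: PF = cos(φ) = Re(Z)/|Z| = 368/368 = 1.
Step 5 — Type: Im(Z) = -3.228 ⇒ leading (phase φ = -0.5°).

PF = 1 (leading, φ = -0.5°)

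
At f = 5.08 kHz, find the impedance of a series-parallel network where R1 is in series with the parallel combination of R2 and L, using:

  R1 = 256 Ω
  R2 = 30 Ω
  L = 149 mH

Step 1 — Angular frequency: ω = 2π·f = 2π·5080 = 3.192e+04 rad/s.
Step 2 — Component impedances:
  R1: Z = R = 256 Ω
  R2: Z = R = 30 Ω
  L: Z = jωL = j·3.192e+04·0.149 = 0 + j4756 Ω
Step 3 — Parallel branch: R2 || L = 1/(1/R2 + 1/L) = 30 + j0.1892 Ω.
Step 4 — Series with R1: Z_total = R1 + (R2 || L) = 286 + j0.1892 Ω = 286∠0.0° Ω.

Z = 286 + j0.1892 Ω = 286∠0.0° Ω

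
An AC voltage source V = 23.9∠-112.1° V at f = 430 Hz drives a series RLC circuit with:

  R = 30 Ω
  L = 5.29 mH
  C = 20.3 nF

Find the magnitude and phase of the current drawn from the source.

Step 1 — Angular frequency: ω = 2π·f = 2π·430 = 2702 rad/s.
Step 2 — Component impedances:
  R: Z = R = 30 Ω
  L: Z = jωL = j·2702·0.00529 = 0 + j14.29 Ω
  C: Z = 1/(jωC) = -j/(ω·C) = 0 - j1.823e+04 Ω
Step 3 — Series combination: Z_total = R + L + C = 30 - j1.822e+04 Ω = 1.822e+04∠-89.9° Ω.
Step 4 — Source phasor: V = 23.9∠-112.1° V = -8.992 - j22.14 V.
Step 5 — Ohm's law: I = V / Z_total = (-8.992 - j22.14) / (30 - j1.822e+04) = 0.001215 - j0.0004955 A.
Step 6 — Convert to polar: |I| = 0.001312 A, ∠I = -22.2°.

I = 0.001312∠-22.2° A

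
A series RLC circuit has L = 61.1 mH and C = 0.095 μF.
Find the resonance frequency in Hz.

Step 1 — Resonance condition Im(Z)=0 gives ω₀ = 1/√(LC).
Step 2 — ω₀ = 1/√(0.0611·9.5e-08) = 1.313e+04 rad/s.
Step 3 — f₀ = ω₀/(2π) = 2089 Hz.

f₀ = 2089 Hz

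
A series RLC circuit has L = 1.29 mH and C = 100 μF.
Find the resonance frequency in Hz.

Step 1 — Resonance condition Im(Z)=0 gives ω₀ = 1/√(LC).
Step 2 — ω₀ = 1/√(0.00129·0.0001) = 2784 rad/s.
Step 3 — f₀ = ω₀/(2π) = 443.1 Hz.

f₀ = 443.1 Hz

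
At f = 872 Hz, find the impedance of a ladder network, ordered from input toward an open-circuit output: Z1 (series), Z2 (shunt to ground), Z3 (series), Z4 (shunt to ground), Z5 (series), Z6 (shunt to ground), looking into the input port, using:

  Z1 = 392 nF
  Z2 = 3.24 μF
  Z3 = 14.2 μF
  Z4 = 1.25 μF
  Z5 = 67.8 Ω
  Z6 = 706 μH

Step 1 — Angular frequency: ω = 2π·f = 2π·872 = 5479 rad/s.
Step 2 — Component impedances:
  Z1: Z = 1/(jωC) = -j/(ω·C) = 0 - j465.6 Ω
  Z2: Z = 1/(jωC) = -j/(ω·C) = 0 - j56.33 Ω
  Z3: Z = 1/(jωC) = -j/(ω·C) = 0 - j12.85 Ω
  Z4: Z = 1/(jωC) = -j/(ω·C) = 0 - j146 Ω
  Z5: Z = R = 67.8 Ω
  Z6: Z = jωL = j·5479·0.000706 = 0 + j3.868 Ω
Step 3 — Ladder network (open output): work backward from the far end, alternating series and parallel combinations. Z_in = 15.35 - j497.4 Ω = 497.7∠-88.2° Ω.

Z = 15.35 - j497.4 Ω = 497.7∠-88.2° Ω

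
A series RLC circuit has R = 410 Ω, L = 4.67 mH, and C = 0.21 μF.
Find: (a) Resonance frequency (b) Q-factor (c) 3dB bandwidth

Step 1 — Resonance: ω₀ = 1/√(LC) = 1/√(0.00467·2.1e-07) = 3.193e+04 rad/s.
Step 2 — f₀ = ω₀/(2π) = 5082 Hz.
Step 3 — Series Q: Q = ω₀L/R = 3.193e+04·0.00467/410 = 0.3637.
Step 4 — Bandwidth: Δω = ω₀/Q = 8.779e+04 rad/s; BW = Δω/(2π) = 1.397e+04 Hz.

(a) f₀ = 5082 Hz  (b) Q = 0.3637  (c) BW = 1.397e+04 Hz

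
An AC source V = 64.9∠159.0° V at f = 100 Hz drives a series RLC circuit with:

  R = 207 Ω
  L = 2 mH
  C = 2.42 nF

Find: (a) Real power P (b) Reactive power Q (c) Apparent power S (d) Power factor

Step 1 — Angular frequency: ω = 2π·f = 2π·100 = 628.3 rad/s.
Step 2 — Component impedances:
  R: Z = R = 207 Ω
  L: Z = jωL = j·628.3·0.002 = 0 + j1.257 Ω
  C: Z = 1/(jωC) = -j/(ω·C) = 0 - j6.577e+05 Ω
Step 3 — Series combination: Z_total = R + L + C = 207 - j6.577e+05 Ω = 6.577e+05∠-90.0° Ω.
Step 4 — Source phasor: V = 64.9∠159.0° V = -60.59 + j23.26 V.
Step 5 — Current: I = V / Z = -3.539e-05 - j9.212e-05 A = 9.868e-05∠-111.0° A.
Step 6 — Complex power: S = V·I* = 2.016e-06 - j0.006405 VA.
Step 7 — Real power: P = Re(S) = 2.016e-06 W.
Step 8 — Reactive power: Q = Im(S) = -0.006405 VAR.
Step 9 — Apparent power: |S| = 0.006405 VA.
Step 10 — Power factor: PF = P/|S| = 0.0003148 (leading).

(a) P = 2.016e-06 W  (b) Q = -0.006405 VAR  (c) S = 0.006405 VA  (d) PF = 0.0003148 (leading)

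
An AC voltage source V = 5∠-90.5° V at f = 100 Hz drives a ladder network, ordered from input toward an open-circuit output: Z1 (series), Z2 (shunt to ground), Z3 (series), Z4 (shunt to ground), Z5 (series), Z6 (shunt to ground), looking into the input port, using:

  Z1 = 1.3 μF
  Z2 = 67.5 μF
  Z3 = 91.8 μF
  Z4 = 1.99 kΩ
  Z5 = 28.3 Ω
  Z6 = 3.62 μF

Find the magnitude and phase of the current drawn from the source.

Step 1 — Angular frequency: ω = 2π·f = 2π·100 = 628.3 rad/s.
Step 2 — Component impedances:
  Z1: Z = 1/(jωC) = -j/(ω·C) = 0 - j1224 Ω
  Z2: Z = 1/(jωC) = -j/(ω·C) = 0 - j23.58 Ω
  Z3: Z = 1/(jωC) = -j/(ω·C) = 0 - j17.34 Ω
  Z4: Z = R = 1990 Ω
  Z5: Z = R = 28.3 Ω
  Z6: Z = 1/(jωC) = -j/(ω·C) = 0 - j439.7 Ω
Step 3 — Ladder network (open output): work backward from the far end, alternating series and parallel combinations. Z_in = 0.3017 - j1247 Ω = 1247∠-90.0° Ω.
Step 4 — Source phasor: V = 5∠-90.5° V = -0.04363 - j5 V.
Step 5 — Ohm's law: I = V / Z_total = (-0.04363 - j5) / (0.3017 - j1247) = 0.00401 - j3.597e-05 A.
Step 6 — Convert to polar: |I| = 0.004011 A, ∠I = -0.5°.

I = 0.004011∠-0.5° A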